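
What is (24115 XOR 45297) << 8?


Step 1: 24115 ^ 45297 = 61122
Step 2: 61122 << 8 = 15647232

15647232


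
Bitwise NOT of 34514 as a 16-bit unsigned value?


~0b1000011011010010 = 0b111100100101101 = 31021 (16-bit unsigned)

31021


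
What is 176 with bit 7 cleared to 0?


176 & ~(1 << 7) = 48

48


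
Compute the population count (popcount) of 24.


0b11000 has 2 set bits

2


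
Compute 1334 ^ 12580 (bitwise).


0b10100110110 ^ 0b11000100100100 = 0b11010000010010 = 13330

13330


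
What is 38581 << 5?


0b1001011010110101 << 5 = 0b100101101011010100000 = 1234592

1234592


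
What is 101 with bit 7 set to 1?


101 | (1 << 7) = 101 | 128 = 229

229


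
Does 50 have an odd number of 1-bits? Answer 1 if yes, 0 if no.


0b110010 has 3 ones => parity 1

1


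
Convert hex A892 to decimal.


A892 hex = 43154 decimal

43154


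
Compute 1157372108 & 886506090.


0b1000100111111000001100011001100 & 0b110100110101110000001001101010 = 0b100110101000000000001001000 = 81002568

81002568


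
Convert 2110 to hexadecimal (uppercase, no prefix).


2110 = 83E hex

83E


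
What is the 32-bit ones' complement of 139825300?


139825300 ^ 4294967295 = 4155141995

4155141995


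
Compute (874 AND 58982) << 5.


Step 1: 874 & 58982 = 610
Step 2: 610 << 5 = 19520

19520


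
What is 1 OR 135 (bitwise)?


0b1 | 0b10000111 = 0b10000111 = 135

135


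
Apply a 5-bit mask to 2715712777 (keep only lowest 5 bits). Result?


2715712777 & 31 = 9

9


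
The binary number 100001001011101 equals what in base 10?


100001001011101 in decimal = 16989

16989


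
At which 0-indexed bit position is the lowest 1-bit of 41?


0b101001. Lowest set bit at position 0

0


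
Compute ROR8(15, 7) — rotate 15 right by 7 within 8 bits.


Rotate 0b1111 right by 7 (8-bit) = 0b11110 = 30

30


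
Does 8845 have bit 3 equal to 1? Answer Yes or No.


0b10001010001101, bit 3 = 1. Yes

Yes


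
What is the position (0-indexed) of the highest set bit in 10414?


0b10100010101110. Highest set bit at position 13

13


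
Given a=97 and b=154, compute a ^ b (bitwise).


97 ^ 154 = 251

251


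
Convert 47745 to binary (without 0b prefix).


47745 = 1011101010000001 in binary

1011101010000001


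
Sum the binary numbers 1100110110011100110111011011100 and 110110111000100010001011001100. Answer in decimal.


1100110110011100110111011011100 + 110110111000100010001011001100 = 10011101101100001001000110101000 = 2645594536

2645594536


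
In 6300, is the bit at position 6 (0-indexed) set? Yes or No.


0b1100010011100, bit 6 = 0. No

No


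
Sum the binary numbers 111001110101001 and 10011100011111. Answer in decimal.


111001110101001 + 10011100011111 = 1001101011001000 = 39624

39624


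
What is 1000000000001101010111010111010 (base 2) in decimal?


1000000000001101010111010111010 in decimal = 1074179770

1074179770


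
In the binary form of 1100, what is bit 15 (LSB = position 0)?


0b10001001100, position 15 = 0

0


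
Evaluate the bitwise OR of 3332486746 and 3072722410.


0b11000110101000011011011001011010 | 0b10110111001001100000010111101010 = 0b11110111101001111011011111111010 = 4154963962

4154963962


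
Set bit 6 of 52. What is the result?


52 | (1 << 6) = 52 | 64 = 116

116


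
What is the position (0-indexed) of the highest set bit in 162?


0b10100010. Highest set bit at position 7

7


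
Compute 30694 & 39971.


0b111011111100110 & 0b1001110000100011 = 0b1010000100010 = 5154

5154


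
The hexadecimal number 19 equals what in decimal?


19 hex = 25 decimal

25


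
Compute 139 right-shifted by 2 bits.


0b10001011 >> 2 = 0b100010 = 34

34


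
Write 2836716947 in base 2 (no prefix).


2836716947 = 10101001000101001101110110010011 in binary

10101001000101001101110110010011


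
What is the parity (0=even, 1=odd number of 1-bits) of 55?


0b110111 has 5 ones => parity 1

1


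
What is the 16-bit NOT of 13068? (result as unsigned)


~0b11001100001100 = 0b1100110011110011 = 52467 (16-bit unsigned)

52467


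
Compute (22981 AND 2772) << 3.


Step 1: 22981 & 2772 = 2244
Step 2: 2244 << 3 = 17952

17952


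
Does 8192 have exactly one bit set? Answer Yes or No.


0b10000000000000. Only one bit set => Yes

Yes


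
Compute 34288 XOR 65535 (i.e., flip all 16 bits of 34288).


34288 ^ 65535 = 31247

31247


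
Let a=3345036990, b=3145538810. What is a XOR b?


3345036990 ^ 3145538810 = 2082220612

2082220612


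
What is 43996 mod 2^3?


43996 & 7 = 4

4


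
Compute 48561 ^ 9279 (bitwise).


0b1011110110110001 ^ 0b10010000111111 = 0b1001100110001110 = 39310

39310


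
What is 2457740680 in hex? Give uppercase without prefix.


2457740680 = 927E2588 hex

927E2588


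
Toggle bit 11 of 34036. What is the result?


34036 ^ (1 << 11) = 34036 ^ 2048 = 36084

36084


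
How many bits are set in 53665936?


0b11001100101110000010010000 has 10 set bits

10


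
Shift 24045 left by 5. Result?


0b101110111101101 << 5 = 0b10111011110110100000 = 769440

769440


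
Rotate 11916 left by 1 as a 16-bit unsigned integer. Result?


Rotate 0b10111010001100 left by 1 (16-bit) = 0b101110100011000 = 23832

23832


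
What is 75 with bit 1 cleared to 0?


75 & ~(1 << 1) = 73

73


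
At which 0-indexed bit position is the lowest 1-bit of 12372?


0b11000001010100. Lowest set bit at position 2

2


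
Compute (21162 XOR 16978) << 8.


Step 1: 21162 ^ 16978 = 4344
Step 2: 4344 << 8 = 1112064

1112064


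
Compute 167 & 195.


0b10100111 & 0b11000011 = 0b10000011 = 131

131


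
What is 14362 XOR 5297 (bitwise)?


0b11100000011010 ^ 0b1010010110001 = 0b10110010101011 = 11435

11435


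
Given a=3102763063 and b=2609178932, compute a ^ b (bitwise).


3102763063 ^ 2609178932 = 594837763

594837763


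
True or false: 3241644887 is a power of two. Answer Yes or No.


0b11000001001101111001001101010111. Multiple bits set => No

No


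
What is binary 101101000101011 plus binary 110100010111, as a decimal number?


101101000101011 + 110100010111 = 110011101000010 = 26434

26434


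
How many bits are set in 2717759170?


0b10100001111111011011011011000010 has 18 set bits

18


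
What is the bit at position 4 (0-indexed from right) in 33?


0b100001, position 4 = 0

0


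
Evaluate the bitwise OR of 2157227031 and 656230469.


0b10000000100101001010110000010111 | 0b100111000111010100100001000101 = 0b10100111100111011110110001010111 = 2812144727

2812144727


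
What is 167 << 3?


0b10100111 << 3 = 0b10100111000 = 1336

1336


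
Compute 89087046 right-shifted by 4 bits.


0b101010011110101110001000110 >> 4 = 0b10101001111010111000100 = 5567940

5567940


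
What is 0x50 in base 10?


50 hex = 80 decimal

80


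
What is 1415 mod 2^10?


1415 & 1023 = 391

391


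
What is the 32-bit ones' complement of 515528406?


515528406 ^ 4294967295 = 3779438889

3779438889


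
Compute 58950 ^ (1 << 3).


58950 ^ (1 << 3) = 58950 ^ 8 = 58958

58958


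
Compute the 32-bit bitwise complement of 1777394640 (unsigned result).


~0b1101001111100001110001111010000 = 0b10010110000011110001110000101111 = 2517572655 (32-bit unsigned)

2517572655


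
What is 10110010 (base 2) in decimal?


10110010 in decimal = 178

178


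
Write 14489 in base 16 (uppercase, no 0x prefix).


14489 = 3899 hex

3899


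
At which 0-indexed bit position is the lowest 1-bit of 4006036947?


0b11101110110001110100010111010011. Lowest set bit at position 0

0


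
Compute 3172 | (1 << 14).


3172 | (1 << 14) = 3172 | 16384 = 19556

19556


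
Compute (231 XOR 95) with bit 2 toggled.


Step 1: 231 ^ 95 = 184
Step 2: 184 ^ (1 << 2) = 184 ^ 4 = 188

188


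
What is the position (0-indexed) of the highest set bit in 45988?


0b1011001110100100. Highest set bit at position 15

15


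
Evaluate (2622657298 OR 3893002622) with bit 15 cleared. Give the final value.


Step 1: 2622657298 | 3893002622 = 4233794430
Step 2: 4233794430 & ~(1 << 15) = 4233761662

4233761662


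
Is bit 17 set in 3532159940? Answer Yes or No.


0b11010010100010000111101111000100, bit 17 = 0. No

No


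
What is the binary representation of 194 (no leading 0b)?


194 = 11000010 in binary

11000010


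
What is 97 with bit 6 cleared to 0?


97 & ~(1 << 6) = 33

33


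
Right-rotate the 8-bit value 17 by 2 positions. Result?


Rotate 0b10001 right by 2 (8-bit) = 0b1000100 = 68

68


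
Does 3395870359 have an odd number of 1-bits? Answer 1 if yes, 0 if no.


0b11001010011010001101111010010111 has 18 ones => parity 0

0


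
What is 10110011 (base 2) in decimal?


10110011 in decimal = 179

179


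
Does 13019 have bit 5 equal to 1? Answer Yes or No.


0b11001011011011, bit 5 = 0. No

No


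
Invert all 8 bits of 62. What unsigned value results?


62 ^ 255 = 193

193


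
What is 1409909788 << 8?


0b1010100000010011000010000011100 << 8 = 0b101010000001001100001000001110000000000 = 360936905728

360936905728


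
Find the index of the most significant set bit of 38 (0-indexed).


0b100110. Highest set bit at position 5

5


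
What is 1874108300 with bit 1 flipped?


1874108300 ^ (1 << 1) = 1874108300 ^ 2 = 1874108302

1874108302


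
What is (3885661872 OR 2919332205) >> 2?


Step 1: 3885661872 | 2919332205 = 4019945469
Step 2: 4019945469 >> 2 = 1004986367

1004986367


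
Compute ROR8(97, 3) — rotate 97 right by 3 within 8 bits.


Rotate 0b1100001 right by 3 (8-bit) = 0b101100 = 44

44


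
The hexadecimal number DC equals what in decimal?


DC hex = 220 decimal

220


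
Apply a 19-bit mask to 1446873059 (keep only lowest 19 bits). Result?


1446873059 & 524287 = 362467

362467


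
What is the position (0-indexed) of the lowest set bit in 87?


0b1010111. Lowest set bit at position 0

0


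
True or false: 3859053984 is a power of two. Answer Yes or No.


0b11100110000001000111110110100000. Multiple bits set => No

No


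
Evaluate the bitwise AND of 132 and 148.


0b10000100 & 0b10010100 = 0b10000100 = 132

132


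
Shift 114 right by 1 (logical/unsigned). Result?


0b1110010 >> 1 = 0b111001 = 57

57


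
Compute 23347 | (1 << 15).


23347 | (1 << 15) = 23347 | 32768 = 56115

56115


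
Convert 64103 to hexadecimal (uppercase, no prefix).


64103 = FA67 hex

FA67


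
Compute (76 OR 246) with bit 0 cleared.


Step 1: 76 | 246 = 254
Step 2: 254 & ~(1 << 0) = 254

254


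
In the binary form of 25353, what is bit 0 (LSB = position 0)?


0b110001100001001, position 0 = 1

1


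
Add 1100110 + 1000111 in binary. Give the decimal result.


1100110 + 1000111 = 10101101 = 173

173


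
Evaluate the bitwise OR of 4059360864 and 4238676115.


0b11110001111101001110111001100000 | 0b11111100101001010001000010010011 = 0b11111101111101011111111011110011 = 4260757235

4260757235


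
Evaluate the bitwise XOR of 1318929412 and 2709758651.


0b1001110100111010100010000000100 ^ 0b10100001100000111010001010111011 = 0b11101111000111101110011010111111 = 4011779775

4011779775


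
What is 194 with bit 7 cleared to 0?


194 & ~(1 << 7) = 66

66


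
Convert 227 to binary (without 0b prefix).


227 = 11100011 in binary

11100011


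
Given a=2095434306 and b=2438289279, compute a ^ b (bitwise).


2095434306 ^ 2438289279 = 3987774781

3987774781


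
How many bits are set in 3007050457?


0b10110011001110111111001011011001 has 20 set bits

20


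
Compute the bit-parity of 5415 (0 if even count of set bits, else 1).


0b1010100100111 has 7 ones => parity 1

1


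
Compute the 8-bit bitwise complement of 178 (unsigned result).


~0b10110010 = 0b1001101 = 77 (8-bit unsigned)

77


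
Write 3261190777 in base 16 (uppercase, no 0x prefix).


3261190777 = C261D279 hex

C261D279


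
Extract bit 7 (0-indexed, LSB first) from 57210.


0b1101111101111010, position 7 = 0

0


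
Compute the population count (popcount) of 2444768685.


0b10010001101110000011010110101101 has 16 set bits

16


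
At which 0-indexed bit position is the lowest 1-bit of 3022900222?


0b10110100001011011100101111111110. Lowest set bit at position 1

1


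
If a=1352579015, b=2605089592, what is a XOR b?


1352579015 ^ 2605089592 = 3419944191

3419944191


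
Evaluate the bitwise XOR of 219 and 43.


0b11011011 ^ 0b101011 = 0b11110000 = 240

240


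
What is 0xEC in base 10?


EC hex = 236 decimal

236


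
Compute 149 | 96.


0b10010101 | 0b1100000 = 0b11110101 = 245

245


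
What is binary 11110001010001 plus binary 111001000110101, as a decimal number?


11110001010001 + 111001000110101 = 1010111010000110 = 44678

44678


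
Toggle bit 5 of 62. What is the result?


62 ^ (1 << 5) = 62 ^ 32 = 30

30


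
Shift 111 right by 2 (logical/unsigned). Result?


0b1101111 >> 2 = 0b11011 = 27

27


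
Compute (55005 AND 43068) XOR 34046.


Step 1: 55005 & 43068 = 32796
Step 2: 32796 ^ 34046 = 1250

1250


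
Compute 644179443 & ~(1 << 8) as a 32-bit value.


644179443 & ~(1 << 8) = 644179187

644179187


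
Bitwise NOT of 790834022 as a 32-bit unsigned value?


~0b101111001000110010101101100110 = 0b11010000110111001101010010011001 = 3504133273 (32-bit unsigned)

3504133273


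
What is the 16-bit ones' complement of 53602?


53602 ^ 65535 = 11933

11933


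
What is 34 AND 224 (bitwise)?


0b100010 & 0b11100000 = 0b100000 = 32

32


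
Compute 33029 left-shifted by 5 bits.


0b1000000100000101 << 5 = 0b100000010000010100000 = 1056928

1056928


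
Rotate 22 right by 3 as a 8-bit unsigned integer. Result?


Rotate 0b10110 right by 3 (8-bit) = 0b11000010 = 194

194


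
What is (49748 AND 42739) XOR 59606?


Step 1: 49748 & 42739 = 33360
Step 2: 33360 ^ 59606 = 27270

27270


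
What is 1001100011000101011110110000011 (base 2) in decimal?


1001100011000101011110110000011 in decimal = 1281539459

1281539459


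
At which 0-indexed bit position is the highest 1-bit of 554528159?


0b100001000011010110110110011111. Highest set bit at position 29

29


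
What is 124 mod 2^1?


124 & 1 = 0

0


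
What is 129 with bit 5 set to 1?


129 | (1 << 5) = 129 | 32 = 161

161


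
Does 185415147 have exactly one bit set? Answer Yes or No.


0b1011000011010011010111101011. Multiple bits set => No

No


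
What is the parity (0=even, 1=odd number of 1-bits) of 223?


0b11011111 has 7 ones => parity 1

1


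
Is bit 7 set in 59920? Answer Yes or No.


0b1110101000010000, bit 7 = 0. No

No


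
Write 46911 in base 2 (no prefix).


46911 = 1011011100111111 in binary

1011011100111111


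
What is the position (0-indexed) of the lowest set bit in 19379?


0b100101110110011. Lowest set bit at position 0

0


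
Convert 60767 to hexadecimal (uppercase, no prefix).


60767 = ED5F hex

ED5F


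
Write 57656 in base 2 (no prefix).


57656 = 1110000100111000 in binary

1110000100111000


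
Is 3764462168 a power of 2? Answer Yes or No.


0b11100000011000010010001001011000. Multiple bits set => No

No


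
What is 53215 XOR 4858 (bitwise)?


0b1100111111011111 ^ 0b1001011111010 = 0b1101110100100101 = 56613

56613


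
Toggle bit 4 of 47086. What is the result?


47086 ^ (1 << 4) = 47086 ^ 16 = 47102

47102


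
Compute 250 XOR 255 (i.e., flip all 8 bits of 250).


250 ^ 255 = 5

5


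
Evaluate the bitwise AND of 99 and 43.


0b1100011 & 0b101011 = 0b100011 = 35

35


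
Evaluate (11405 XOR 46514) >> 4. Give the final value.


Step 1: 11405 ^ 46514 = 39231
Step 2: 39231 >> 4 = 2451

2451


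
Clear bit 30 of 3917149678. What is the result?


3917149678 & ~(1 << 30) = 2843407854

2843407854


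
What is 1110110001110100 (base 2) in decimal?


1110110001110100 in decimal = 60532

60532


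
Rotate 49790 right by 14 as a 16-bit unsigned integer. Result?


Rotate 0b1100001001111110 right by 14 (16-bit) = 0b100111111011 = 2555

2555


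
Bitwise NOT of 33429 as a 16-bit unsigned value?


~0b1000001010010101 = 0b111110101101010 = 32106 (16-bit unsigned)

32106


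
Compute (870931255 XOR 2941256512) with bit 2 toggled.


Step 1: 870931255 ^ 2941256512 = 2629392503
Step 2: 2629392503 ^ (1 << 2) = 2629392503 ^ 4 = 2629392499

2629392499


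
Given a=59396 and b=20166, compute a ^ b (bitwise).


59396 ^ 20166 = 42690

42690


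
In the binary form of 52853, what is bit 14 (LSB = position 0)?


0b1100111001110101, position 14 = 1

1


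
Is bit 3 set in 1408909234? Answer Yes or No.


0b1010011111110100011111110110010, bit 3 = 0. No

No


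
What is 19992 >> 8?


0b100111000011000 >> 8 = 0b1001110 = 78

78


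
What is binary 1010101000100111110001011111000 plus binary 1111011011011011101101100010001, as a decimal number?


1010101000100111110001011111000 + 1111011011011011101101100010001 = 11010000100000011011111000001001 = 3498163721

3498163721


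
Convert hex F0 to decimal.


F0 hex = 240 decimal

240


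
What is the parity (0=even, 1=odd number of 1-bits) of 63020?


0b1111011000101100 has 9 ones => parity 1

1


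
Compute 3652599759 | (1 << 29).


3652599759 | (1 << 29) = 3652599759 | 536870912 = 4189470671

4189470671


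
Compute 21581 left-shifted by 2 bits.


0b101010001001101 << 2 = 0b10101000100110100 = 86324

86324


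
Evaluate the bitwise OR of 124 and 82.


0b1111100 | 0b1010010 = 0b1111110 = 126

126


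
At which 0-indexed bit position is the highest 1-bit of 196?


0b11000100. Highest set bit at position 7

7


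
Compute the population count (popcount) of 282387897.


0b10000110101001110010110111001 has 15 set bits

15


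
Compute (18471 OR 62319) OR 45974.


Step 1: 18471 | 62319 = 64367
Step 2: 64367 | 45974 = 64511

64511


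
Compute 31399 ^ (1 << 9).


31399 ^ (1 << 9) = 31399 ^ 512 = 30887

30887


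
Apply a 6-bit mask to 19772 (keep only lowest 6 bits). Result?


19772 & 63 = 60

60


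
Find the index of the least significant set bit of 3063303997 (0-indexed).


0b10110110100101100100111100111101. Lowest set bit at position 0

0


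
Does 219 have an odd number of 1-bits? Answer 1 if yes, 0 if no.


0b11011011 has 6 ones => parity 0

0


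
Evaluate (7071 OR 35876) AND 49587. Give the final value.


Step 1: 7071 | 35876 = 40895
Step 2: 40895 & 49587 = 33203

33203


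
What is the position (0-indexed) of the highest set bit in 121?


0b1111001. Highest set bit at position 6

6


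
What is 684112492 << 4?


0b101000110001101011101001101100 << 4 = 0b1010001100011010111010011011000000 = 10945799872

10945799872


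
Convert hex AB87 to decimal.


AB87 hex = 43911 decimal

43911


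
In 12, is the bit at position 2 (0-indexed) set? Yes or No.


0b1100, bit 2 = 1. Yes

Yes


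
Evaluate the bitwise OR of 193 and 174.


0b11000001 | 0b10101110 = 0b11101111 = 239

239


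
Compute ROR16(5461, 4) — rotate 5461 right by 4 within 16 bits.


Rotate 0b1010101010101 right by 4 (16-bit) = 0b101000101010101 = 20821

20821


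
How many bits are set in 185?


0b10111001 has 5 set bits

5


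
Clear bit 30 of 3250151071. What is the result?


3250151071 & ~(1 << 30) = 2176409247

2176409247


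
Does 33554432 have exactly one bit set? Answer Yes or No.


0b10000000000000000000000000. Only one bit set => Yes

Yes


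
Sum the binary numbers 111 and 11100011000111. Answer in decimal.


111 + 11100011000111 = 11100011001110 = 14542

14542


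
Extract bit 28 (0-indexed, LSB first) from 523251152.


0b11111001100000010110111010000, position 28 = 1

1


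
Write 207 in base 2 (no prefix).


207 = 11001111 in binary

11001111


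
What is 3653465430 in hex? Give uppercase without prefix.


3653465430 = D9C37556 hex

D9C37556


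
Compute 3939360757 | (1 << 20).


3939360757 | (1 << 20) = 3939360757 | 1048576 = 3940409333

3940409333


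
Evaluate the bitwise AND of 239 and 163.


0b11101111 & 0b10100011 = 0b10100011 = 163

163


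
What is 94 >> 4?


0b1011110 >> 4 = 0b101 = 5

5


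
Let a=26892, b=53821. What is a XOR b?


26892 ^ 53821 = 47921

47921


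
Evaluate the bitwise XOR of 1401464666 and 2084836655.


0b1010011100010001010011101011010 ^ 0b1111100010001000001010100101111 = 0b101111110011001011001001110101 = 801944181

801944181


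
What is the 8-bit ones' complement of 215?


215 ^ 255 = 40

40


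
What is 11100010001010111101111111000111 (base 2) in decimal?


11100010001010111101111111000111 in decimal = 3794526151

3794526151


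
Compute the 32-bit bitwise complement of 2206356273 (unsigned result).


~0b10000011100000100101001100110001 = 0b1111100011111011010110011001110 = 2088611022 (32-bit unsigned)

2088611022


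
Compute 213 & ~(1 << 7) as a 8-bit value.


213 & ~(1 << 7) = 85

85


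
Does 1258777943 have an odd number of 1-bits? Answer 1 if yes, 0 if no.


0b1001011000001110110110101010111 has 17 ones => parity 1

1


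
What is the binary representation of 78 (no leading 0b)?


78 = 1001110 in binary

1001110


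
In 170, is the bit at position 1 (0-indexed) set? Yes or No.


0b10101010, bit 1 = 1. Yes

Yes


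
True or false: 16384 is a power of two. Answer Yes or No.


0b100000000000000. Only one bit set => Yes

Yes


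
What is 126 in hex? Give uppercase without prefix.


126 = 7E hex

7E


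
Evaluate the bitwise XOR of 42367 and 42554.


0b1010010101111111 ^ 0b1010011000111010 = 0b1101000101 = 837

837


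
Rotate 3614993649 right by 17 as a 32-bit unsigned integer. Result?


Rotate 0b11010111011110000110110011110001 right by 17 (32-bit) = 0b110110011110001110101110111100 = 913894332

913894332


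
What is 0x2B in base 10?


2B hex = 43 decimal

43


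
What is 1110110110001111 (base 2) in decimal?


1110110110001111 in decimal = 60815

60815


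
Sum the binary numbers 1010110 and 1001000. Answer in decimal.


1010110 + 1001000 = 10011110 = 158

158


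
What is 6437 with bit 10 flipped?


6437 ^ (1 << 10) = 6437 ^ 1024 = 7461

7461


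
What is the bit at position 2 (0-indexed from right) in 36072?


0b1000110011101000, position 2 = 0

0


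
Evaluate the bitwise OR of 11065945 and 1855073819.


0b101010001101101001011001 | 0b1101110100100100010111000011011 = 0b1101110101110101111111001011011 = 1857748571

1857748571


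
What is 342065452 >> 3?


0b10100011000111000000100101100 >> 3 = 0b10100011000111000000100101 = 42758181

42758181


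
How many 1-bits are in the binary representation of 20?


0b10100 has 2 set bits

2


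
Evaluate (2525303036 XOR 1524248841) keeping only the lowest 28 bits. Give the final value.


Step 1: 2525303036 ^ 1524248841 = 3428786677
Step 2: 3428786677 & 268435455 = 207561205

207561205


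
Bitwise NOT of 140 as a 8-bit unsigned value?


~0b10001100 = 0b1110011 = 115 (8-bit unsigned)

115


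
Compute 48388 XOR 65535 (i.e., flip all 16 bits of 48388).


48388 ^ 65535 = 17147

17147


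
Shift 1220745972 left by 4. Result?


0b1001000110000110001101011110100 << 4 = 0b10010001100001100011010111101000000 = 19531935552

19531935552


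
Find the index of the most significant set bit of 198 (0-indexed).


0b11000110. Highest set bit at position 7

7


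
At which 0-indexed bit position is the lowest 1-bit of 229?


0b11100101. Lowest set bit at position 0

0


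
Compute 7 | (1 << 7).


7 | (1 << 7) = 7 | 128 = 135

135


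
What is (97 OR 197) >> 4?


Step 1: 97 | 197 = 229
Step 2: 229 >> 4 = 14

14


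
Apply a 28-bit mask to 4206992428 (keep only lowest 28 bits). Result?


4206992428 & 268435455 = 180460588

180460588


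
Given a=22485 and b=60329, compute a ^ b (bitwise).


22485 ^ 60329 = 48252

48252


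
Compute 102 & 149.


0b1100110 & 0b10010101 = 0b100 = 4

4


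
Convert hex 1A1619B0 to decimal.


1A1619B0 hex = 437655984 decimal

437655984


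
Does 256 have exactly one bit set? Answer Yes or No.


0b100000000. Only one bit set => Yes

Yes


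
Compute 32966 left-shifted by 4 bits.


0b1000000011000110 << 4 = 0b10000000110001100000 = 527456

527456


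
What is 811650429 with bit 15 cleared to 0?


811650429 & ~(1 << 15) = 811617661

811617661


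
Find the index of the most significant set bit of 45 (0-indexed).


0b101101. Highest set bit at position 5

5


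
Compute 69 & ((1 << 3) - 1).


69 & 7 = 5

5


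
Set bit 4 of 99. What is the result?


99 | (1 << 4) = 99 | 16 = 115

115


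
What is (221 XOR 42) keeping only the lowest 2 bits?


Step 1: 221 ^ 42 = 247
Step 2: 247 & 3 = 3

3


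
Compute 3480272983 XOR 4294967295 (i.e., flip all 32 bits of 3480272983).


3480272983 ^ 4294967295 = 814694312

814694312


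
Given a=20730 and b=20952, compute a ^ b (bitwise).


20730 ^ 20952 = 290

290


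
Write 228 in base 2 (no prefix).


228 = 11100100 in binary

11100100


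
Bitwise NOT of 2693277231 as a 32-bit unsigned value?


~0b10100000100010000010011000101111 = 0b1011111011101111101100111010000 = 1601690064 (32-bit unsigned)

1601690064


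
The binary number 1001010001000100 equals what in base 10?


1001010001000100 in decimal = 37956

37956


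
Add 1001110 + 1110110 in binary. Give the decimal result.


1001110 + 1110110 = 11000100 = 196

196


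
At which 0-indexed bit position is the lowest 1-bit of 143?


0b10001111. Lowest set bit at position 0

0


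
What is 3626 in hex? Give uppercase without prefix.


3626 = E2A hex

E2A


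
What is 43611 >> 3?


0b1010101001011011 >> 3 = 0b1010101001011 = 5451

5451


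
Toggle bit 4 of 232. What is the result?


232 ^ (1 << 4) = 232 ^ 16 = 248

248


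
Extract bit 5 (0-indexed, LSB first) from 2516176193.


0b10010101111110011100110101000001, position 5 = 0

0


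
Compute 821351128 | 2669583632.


0b110000111101001101001011011000 | 0b10011111000111101001110100010000 = 0b10111111111111101101111111011000 = 3221151704

3221151704


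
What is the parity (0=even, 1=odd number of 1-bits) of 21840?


0b101010101010000 has 6 ones => parity 0

0


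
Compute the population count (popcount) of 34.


0b100010 has 2 set bits

2


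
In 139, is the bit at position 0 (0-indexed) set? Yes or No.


0b10001011, bit 0 = 1. Yes

Yes


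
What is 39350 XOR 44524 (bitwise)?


0b1001100110110110 ^ 0b1010110111101100 = 0b11010001011010 = 13402

13402


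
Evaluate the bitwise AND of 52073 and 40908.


0b1100101101101001 & 0b1001111111001100 = 0b1000101101001000 = 35656

35656


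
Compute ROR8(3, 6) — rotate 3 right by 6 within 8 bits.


Rotate 0b11 right by 6 (8-bit) = 0b1100 = 12

12


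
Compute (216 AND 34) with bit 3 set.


Step 1: 216 & 34 = 0
Step 2: 0 | (1 << 3) = 0 | 8 = 8

8


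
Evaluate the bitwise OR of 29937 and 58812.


0b111010011110001 | 0b1110010110111100 = 0b1111010111111101 = 62973

62973


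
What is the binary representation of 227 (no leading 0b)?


227 = 11100011 in binary

11100011


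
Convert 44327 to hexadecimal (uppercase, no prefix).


44327 = AD27 hex

AD27


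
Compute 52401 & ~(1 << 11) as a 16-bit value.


52401 & ~(1 << 11) = 50353

50353


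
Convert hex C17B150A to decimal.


C17B150A hex = 3246069002 decimal

3246069002


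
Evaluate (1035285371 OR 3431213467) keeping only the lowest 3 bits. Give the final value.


Step 1: 1035285371 | 3431213467 = 4256513019
Step 2: 4256513019 & 7 = 3

3


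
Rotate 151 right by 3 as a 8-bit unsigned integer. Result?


Rotate 0b10010111 right by 3 (8-bit) = 0b11110010 = 242

242


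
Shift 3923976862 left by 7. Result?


0b11101001111000110010001010011110 << 7 = 0b111010011110001100100010100111100000000 = 502269038336

502269038336


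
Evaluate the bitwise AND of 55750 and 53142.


0b1101100111000110 & 0b1100111110010110 = 0b1100100110000110 = 51590

51590


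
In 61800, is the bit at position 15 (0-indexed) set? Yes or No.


0b1111000101101000, bit 15 = 1. Yes

Yes


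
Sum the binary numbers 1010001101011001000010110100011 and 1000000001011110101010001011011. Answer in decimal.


1010001101011001000010110100011 + 1000000001011110101010001011011 = 10010001110110111101100111111110 = 2447104510

2447104510


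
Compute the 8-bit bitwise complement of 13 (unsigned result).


~0b1101 = 0b11110010 = 242 (8-bit unsigned)

242


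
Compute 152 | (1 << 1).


152 | (1 << 1) = 152 | 2 = 154

154


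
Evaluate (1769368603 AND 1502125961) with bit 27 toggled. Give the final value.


Step 1: 1769368603 & 1502125961 = 1224739849
Step 2: 1224739849 ^ (1 << 27) = 1224739849 ^ 134217728 = 1090522121

1090522121


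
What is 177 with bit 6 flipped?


177 ^ (1 << 6) = 177 ^ 64 = 241

241


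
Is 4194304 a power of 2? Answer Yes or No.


0b10000000000000000000000. Only one bit set => Yes

Yes


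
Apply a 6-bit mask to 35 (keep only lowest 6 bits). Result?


35 & 63 = 35

35


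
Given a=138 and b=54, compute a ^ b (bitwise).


138 ^ 54 = 188

188


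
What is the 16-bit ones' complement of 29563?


29563 ^ 65535 = 35972

35972


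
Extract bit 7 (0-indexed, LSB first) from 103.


0b1100111, position 7 = 0

0


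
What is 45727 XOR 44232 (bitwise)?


0b1011001010011111 ^ 0b1010110011001000 = 0b1111001010111 = 7767

7767


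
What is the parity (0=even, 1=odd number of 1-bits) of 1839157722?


0b1101101100111110101000111011010 has 19 ones => parity 1

1


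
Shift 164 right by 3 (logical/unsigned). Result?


0b10100100 >> 3 = 0b10100 = 20

20


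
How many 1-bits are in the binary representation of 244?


0b11110100 has 5 set bits

5


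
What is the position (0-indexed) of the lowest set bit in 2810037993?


0b10100111011111011100011011101001. Lowest set bit at position 0

0


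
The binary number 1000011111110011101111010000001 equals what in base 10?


1000011111110011101111010000001 in decimal = 1140448897

1140448897


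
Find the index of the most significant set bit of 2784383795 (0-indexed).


0b10100101111101100101001100110011. Highest set bit at position 31

31


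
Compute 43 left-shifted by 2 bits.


0b101011 << 2 = 0b10101100 = 172

172


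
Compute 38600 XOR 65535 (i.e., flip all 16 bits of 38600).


38600 ^ 65535 = 26935

26935


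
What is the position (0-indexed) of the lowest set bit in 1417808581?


0b1010100100000100000101011000101. Lowest set bit at position 0

0


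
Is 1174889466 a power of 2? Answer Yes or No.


0b1000110000001110110001111111010. Multiple bits set => No

No


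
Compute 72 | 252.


0b1001000 | 0b11111100 = 0b11111100 = 252

252


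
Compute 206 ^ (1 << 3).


206 ^ (1 << 3) = 206 ^ 8 = 198

198


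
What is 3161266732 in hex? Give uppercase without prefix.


3161266732 = BC6D1A2C hex

BC6D1A2C


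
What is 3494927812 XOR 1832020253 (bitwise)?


0b11010000010100000101110111000100 ^ 0b1101101001100100110100100011101 = 0b10111101011000100011010011011001 = 3177329881

3177329881


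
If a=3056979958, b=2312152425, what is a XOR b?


3056979958 ^ 2312152425 = 1071999647

1071999647


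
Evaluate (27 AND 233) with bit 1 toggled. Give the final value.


Step 1: 27 & 233 = 9
Step 2: 9 ^ (1 << 1) = 9 ^ 2 = 11

11


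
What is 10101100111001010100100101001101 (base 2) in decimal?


10101100111001010100100101001101 in decimal = 2900707661

2900707661


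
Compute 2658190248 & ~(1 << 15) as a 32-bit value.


2658190248 & ~(1 << 15) = 2658157480

2658157480


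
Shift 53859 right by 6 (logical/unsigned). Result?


0b1101001001100011 >> 6 = 0b1101001001 = 841

841


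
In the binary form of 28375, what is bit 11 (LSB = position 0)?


0b110111011010111, position 11 = 1

1


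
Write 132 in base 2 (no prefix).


132 = 10000100 in binary

10000100


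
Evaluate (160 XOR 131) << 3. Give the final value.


Step 1: 160 ^ 131 = 35
Step 2: 35 << 3 = 280

280


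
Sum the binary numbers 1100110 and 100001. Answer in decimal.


1100110 + 100001 = 10000111 = 135

135


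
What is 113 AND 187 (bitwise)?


0b1110001 & 0b10111011 = 0b110001 = 49

49


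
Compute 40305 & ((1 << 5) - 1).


40305 & 31 = 17

17


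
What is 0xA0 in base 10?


A0 hex = 160 decimal

160


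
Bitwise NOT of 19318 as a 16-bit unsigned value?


~0b100101101110110 = 0b1011010010001001 = 46217 (16-bit unsigned)

46217


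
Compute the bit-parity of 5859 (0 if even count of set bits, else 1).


0b1011011100011 has 8 ones => parity 0

0


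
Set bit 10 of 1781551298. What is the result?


1781551298 | (1 << 10) = 1781551298 | 1024 = 1781552322

1781552322


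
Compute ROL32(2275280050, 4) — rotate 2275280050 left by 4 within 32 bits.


Rotate 0b10000111100111100000010010110010 left by 4 (32-bit) = 0b1111001111000000100101100101000 = 2044742440

2044742440


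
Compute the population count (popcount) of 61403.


0b1110111111011011 has 13 set bits

13


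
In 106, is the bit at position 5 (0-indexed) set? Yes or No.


0b1101010, bit 5 = 1. Yes

Yes


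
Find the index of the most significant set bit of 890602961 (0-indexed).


0b110101000101011000010111010001. Highest set bit at position 29

29


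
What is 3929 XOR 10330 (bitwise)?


0b111101011001 ^ 0b10100001011010 = 0b10011100000011 = 9987

9987


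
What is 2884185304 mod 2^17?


2884185304 & 131071 = 77016

77016


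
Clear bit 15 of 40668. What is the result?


40668 & ~(1 << 15) = 7900

7900


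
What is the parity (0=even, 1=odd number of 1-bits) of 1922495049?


0b1110010100101101111001001001001 has 16 ones => parity 0

0


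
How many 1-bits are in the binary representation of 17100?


0b100001011001100 has 6 set bits

6


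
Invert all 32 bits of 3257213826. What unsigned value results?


3257213826 ^ 4294967295 = 1037753469

1037753469


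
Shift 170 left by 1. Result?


0b10101010 << 1 = 0b101010100 = 340

340


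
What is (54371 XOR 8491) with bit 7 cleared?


Step 1: 54371 ^ 8491 = 62792
Step 2: 62792 & ~(1 << 7) = 62792

62792


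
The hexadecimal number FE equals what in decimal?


FE hex = 254 decimal

254


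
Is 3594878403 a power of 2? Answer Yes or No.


0b11010110010001010111110111000011. Multiple bits set => No

No


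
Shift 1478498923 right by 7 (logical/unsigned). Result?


0b1011000001000000001101001101011 >> 7 = 0b101100000100000000110100 = 11550772

11550772


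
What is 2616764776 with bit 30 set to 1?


2616764776 | (1 << 30) = 2616764776 | 1073741824 = 3690506600

3690506600


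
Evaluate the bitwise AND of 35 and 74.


0b100011 & 0b1001010 = 0b10 = 2

2


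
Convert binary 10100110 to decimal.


10100110 in decimal = 166

166


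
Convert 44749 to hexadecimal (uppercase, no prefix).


44749 = AECD hex

AECD


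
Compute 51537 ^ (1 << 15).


51537 ^ (1 << 15) = 51537 ^ 32768 = 18769

18769


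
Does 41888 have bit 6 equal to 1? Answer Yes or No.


0b1010001110100000, bit 6 = 0. No

No


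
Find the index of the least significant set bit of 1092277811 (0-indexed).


0b1000001000110101101011000110011. Lowest set bit at position 0

0


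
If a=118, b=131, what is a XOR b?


118 ^ 131 = 245

245


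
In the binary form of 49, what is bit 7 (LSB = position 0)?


0b110001, position 7 = 0

0


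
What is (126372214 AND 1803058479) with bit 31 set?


Step 1: 126372214 & 1803058479 = 50874662
Step 2: 50874662 | (1 << 31) = 50874662 | 2147483648 = 2198358310

2198358310


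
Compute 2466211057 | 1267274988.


0b10010010111111110110010011110001 | 0b1001011100010010001010011101100 = 0b11011011111111110111010011111101 = 3690951933

3690951933


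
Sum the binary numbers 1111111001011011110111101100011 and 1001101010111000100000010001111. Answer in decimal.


1111111001011011110111101100011 + 1001101010111000100000010001111 = 11001100100010100010111111110010 = 3431608306

3431608306


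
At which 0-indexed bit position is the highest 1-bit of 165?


0b10100101. Highest set bit at position 7

7


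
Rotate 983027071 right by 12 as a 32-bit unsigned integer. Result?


Rotate 0b111010100101111100110101111111 right by 12 (32-bit) = 0b11010111111100111010100101111100 = 3623070076

3623070076


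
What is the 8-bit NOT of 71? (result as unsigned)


~0b1000111 = 0b10111000 = 184 (8-bit unsigned)

184


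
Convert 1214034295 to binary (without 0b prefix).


1214034295 = 1001000010111001011000101110111 in binary

1001000010111001011000101110111


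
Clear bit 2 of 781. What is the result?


781 & ~(1 << 2) = 777

777


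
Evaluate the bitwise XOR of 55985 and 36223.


0b1101101010110001 ^ 0b1000110101111111 = 0b101011111001110 = 22478

22478


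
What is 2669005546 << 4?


0b10011111000101011100101011101010 << 4 = 0b100111110001010111001010111010100000 = 42704088736

42704088736


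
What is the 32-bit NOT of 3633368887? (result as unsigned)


~0b11011000100100001100111100110111 = 0b100111011011110011000011001000 = 661598408 (32-bit unsigned)

661598408


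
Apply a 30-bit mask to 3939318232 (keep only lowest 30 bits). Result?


3939318232 & 1073741823 = 718092760

718092760


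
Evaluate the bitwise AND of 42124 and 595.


0b1010010010001100 & 0b1001010011 = 0b0 = 0

0


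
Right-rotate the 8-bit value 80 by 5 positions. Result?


Rotate 0b1010000 right by 5 (8-bit) = 0b10000010 = 130

130


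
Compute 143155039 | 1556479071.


0b1000100010000101111101011111 | 0b1011100110001011111110001011111 = 0b1011100110011011111111101011111 = 1557004127

1557004127


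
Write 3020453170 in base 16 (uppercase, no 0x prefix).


3020453170 = B4087532 hex

B4087532


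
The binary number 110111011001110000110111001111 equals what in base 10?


110111011001110000110111001111 in decimal = 929500623

929500623


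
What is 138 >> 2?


0b10001010 >> 2 = 0b100010 = 34

34


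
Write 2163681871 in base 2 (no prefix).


2163681871 = 10000000111101110010101001001111 in binary

10000000111101110010101001001111


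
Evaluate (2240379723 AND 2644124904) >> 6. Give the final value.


Step 1: 2240379723 & 2644124904 = 2240290888
Step 2: 2240290888 >> 6 = 35004545

35004545
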